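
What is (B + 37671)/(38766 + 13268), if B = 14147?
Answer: 25909/26017 ≈ 0.99585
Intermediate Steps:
(B + 37671)/(38766 + 13268) = (14147 + 37671)/(38766 + 13268) = 51818/52034 = 51818*(1/52034) = 25909/26017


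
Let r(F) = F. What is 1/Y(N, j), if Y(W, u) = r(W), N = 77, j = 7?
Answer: 1/77 ≈ 0.012987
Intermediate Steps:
Y(W, u) = W
1/Y(N, j) = 1/77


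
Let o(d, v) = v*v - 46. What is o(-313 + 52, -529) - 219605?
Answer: 60190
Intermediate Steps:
o(d, v) = -46 + v² (o(d, v) = v² - 46 = -46 + v²)
o(-313 + 52, -529) - 219605 = (-46 + (-529)²) - 219605 = (-46 + 279841) - 219605 = 279795 - 219605 = 60190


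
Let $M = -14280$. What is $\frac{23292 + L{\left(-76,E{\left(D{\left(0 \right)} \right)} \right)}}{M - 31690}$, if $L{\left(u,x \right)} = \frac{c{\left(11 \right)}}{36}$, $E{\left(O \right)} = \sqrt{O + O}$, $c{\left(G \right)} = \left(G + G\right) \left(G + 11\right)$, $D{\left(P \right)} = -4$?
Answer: $- \frac{209749}{413730} \approx -0.50697$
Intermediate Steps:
$c{\left(G \right)} = 2 G \left(11 + G\right)$
$E{\left(O \right)} = \sqrt{2} \sqrt{O}$ ($E{\left(O \right)} = \sqrt{2 O} = \sqrt{2} \sqrt{O}$)
$L{\left(u,x \right)} = \frac{121}{9}$ ($L{\left(u,x \right)} = \frac{2 \cdot 11 \left(11 + 11\right)}{36} = 2 \cdot 11 \cdot 22 \cdot \frac{1}{36} = 484 \cdot \frac{1}{36} = \frac{121}{9}$)
$\frac{23292 + L{\left(-76,E{\left(D{\left(0 \right)} \right)} \right)}}{M - 31690} = \frac{23292 + \frac{121}{9}}{-14280 - 31690} = \frac{209749}{9 \left(-45970\right)} = \frac{209749}{9} \left(- \frac{1}{45970}\right) = - \frac{209749}{413730}$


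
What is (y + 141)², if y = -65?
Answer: 5776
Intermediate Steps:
(y + 141)² = (-65 + 141)² = 76² = 5776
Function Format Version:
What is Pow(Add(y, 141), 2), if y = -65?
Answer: 5776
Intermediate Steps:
Pow(Add(y, 141), 2) = Pow(Add(-65, 141), 2) = Pow(76, 2) = 5776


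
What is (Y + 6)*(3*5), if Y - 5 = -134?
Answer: -1845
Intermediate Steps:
Y = -129 (Y = 5 - 134 = -129)
(Y + 6)*(3*5) = (-129 + 6)*(3*5) = -123*15 = -1845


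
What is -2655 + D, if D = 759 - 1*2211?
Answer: -4107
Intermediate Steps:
D = -1452 (D = 759 - 2211 = -1452)
-2655 + D = -2655 - 1452 = -4107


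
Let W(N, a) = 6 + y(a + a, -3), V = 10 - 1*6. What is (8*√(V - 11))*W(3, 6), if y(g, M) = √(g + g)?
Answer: 16*I*√7*(3 + √6) ≈ 230.69*I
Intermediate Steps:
y(g, M) = √2*√g (y(g, M) = √(2*g) = √2*√g)
V = 4 (V = 10 - 6 = 4)
W(N, a) = 6 + 2*√a (W(N, a) = 6 + √2*√(a + a) = 6 + √2*√(2*a) = 6 + √2*(√2*√a) = 6 + 2*√a)
(8*√(V - 11))*W(3, 6) = (8*√(4 - 11))*(6 + 2*√6) = (8*√(-7))*(6 + 2*√6) = (8*(I*√7))*(6 + 2*√6) = (8*I*√7)*(6 + 2*√6) = 8*I*√7*(6 + 2*√6)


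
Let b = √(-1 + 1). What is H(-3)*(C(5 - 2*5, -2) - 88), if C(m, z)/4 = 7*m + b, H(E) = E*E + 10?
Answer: -4332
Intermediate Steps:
b = 0 (b = √0 = 0)
H(E) = 10 + E² (H(E) = E² + 10 = 10 + E²)
C(m, z) = 28*m (C(m, z) = 4*(7*m + 0) = 4*(7*m) = 28*m)
H(-3)*(C(5 - 2*5, -2) - 88) = (10 + (-3)²)*(28*(5 - 2*5) - 88) = (10 + 9)*(28*(5 - 10) - 88) = 19*(28*(-5) - 88) = 19*(-140 - 88) = 19*(-228) = -4332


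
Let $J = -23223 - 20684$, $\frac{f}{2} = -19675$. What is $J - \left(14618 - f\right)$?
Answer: $-97875$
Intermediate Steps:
$f = -39350$ ($f = 2 \left(-19675\right) = -39350$)
$J = -43907$ ($J = -23223 - 20684 = -43907$)
$J - \left(14618 - f\right) = -43907 - \left(14618 - -39350\right) = -43907 - \left(14618 + 39350\right) = -43907 - 53968 = -97875$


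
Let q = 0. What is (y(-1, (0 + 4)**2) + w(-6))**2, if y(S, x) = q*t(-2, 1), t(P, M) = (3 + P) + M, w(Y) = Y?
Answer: 36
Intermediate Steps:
t(P, M) = 3 + M + P
y(S, x) = 0 (y(S, x) = 0*(3 + 1 - 2) = 0*2 = 0)
(y(-1, (0 + 4)**2) + w(-6))**2 = (0 - 6)**2 = (-6)**2 = 36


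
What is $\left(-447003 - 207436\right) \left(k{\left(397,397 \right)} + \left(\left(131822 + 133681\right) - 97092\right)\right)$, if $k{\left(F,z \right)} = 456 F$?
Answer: $-228689127477$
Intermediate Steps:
$\left(-447003 - 207436\right) \left(k{\left(397,397 \right)} + \left(\left(131822 + 133681\right) - 97092\right)\right) = \left(-447003 - 207436\right) \left(456 \cdot 397 + \left(\left(131822 + 133681\right) - 97092\right)\right) = - 654439 \left(181032 + \left(265503 - 97092\right)\right) = - 654439 \left(181032 + 168411\right) = \left(-654439\right) 349443 = -228689127477$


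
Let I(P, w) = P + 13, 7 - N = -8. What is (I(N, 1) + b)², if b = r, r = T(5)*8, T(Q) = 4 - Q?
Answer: 400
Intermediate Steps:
N = 15 (N = 7 - 1*(-8) = 7 + 8 = 15)
r = -8 (r = (4 - 1*5)*8 = (4 - 5)*8 = -1*8 = -8)
b = -8
I(P, w) = 13 + P
(I(N, 1) + b)² = ((13 + 15) - 8)² = (28 - 8)² = 20² = 400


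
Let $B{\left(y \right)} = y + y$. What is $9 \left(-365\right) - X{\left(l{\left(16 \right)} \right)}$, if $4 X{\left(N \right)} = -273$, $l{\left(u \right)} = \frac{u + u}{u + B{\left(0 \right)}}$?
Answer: $- \frac{12867}{4} \approx -3216.8$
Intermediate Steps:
$B{\left(y \right)} = 2 y$
$l{\left(u \right)} = 2$ ($l{\left(u \right)} = \frac{u + u}{u + 2 \cdot 0} = \frac{2 u}{u + 0} = \frac{2 u}{u} = 2$)
$X{\left(N \right)} = - \frac{273}{4}$ ($X{\left(N \right)} = \frac{1}{4} \left(-273\right) = - \frac{273}{4}$)
$9 \left(-365\right) - X{\left(l{\left(16 \right)} \right)} = 9 \left(-365\right) - - \frac{273}{4} = -3285 + \frac{273}{4} = - \frac{12867}{4}$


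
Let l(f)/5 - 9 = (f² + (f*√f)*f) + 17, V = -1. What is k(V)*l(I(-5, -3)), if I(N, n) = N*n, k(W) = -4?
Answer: -5020 - 4500*√15 ≈ -22448.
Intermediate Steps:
l(f) = 130 + 5*f² + 5*f^(5/2) (l(f) = 45 + 5*((f² + (f*√f)*f) + 17) = 45 + 5*((f² + f^(3/2)*f) + 17) = 45 + 5*((f² + f^(5/2)) + 17) = 45 + 5*(17 + f² + f^(5/2)) = 45 + (85 + 5*f² + 5*f^(5/2)) = 130 + 5*f² + 5*f^(5/2))
k(V)*l(I(-5, -3)) = -4*(130 + 5*(-5*(-3))² + 5*(-5*(-3))^(5/2)) = -4*(130 + 5*15² + 5*15^(5/2)) = -4*(130 + 5*225 + 5*(225*√15)) = -4*(130 + 1125 + 1125*√15) = -4*(1255 + 1125*√15) = -5020 - 4500*√15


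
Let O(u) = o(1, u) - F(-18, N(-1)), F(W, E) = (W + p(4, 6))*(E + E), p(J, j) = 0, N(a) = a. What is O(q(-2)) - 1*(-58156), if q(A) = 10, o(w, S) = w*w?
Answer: 58121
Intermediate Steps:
o(w, S) = w²
F(W, E) = 2*E*W (F(W, E) = (W + 0)*(E + E) = W*(2*E) = 2*E*W)
O(u) = -35 (O(u) = 1² - 2*(-1)*(-18) = 1 - 1*36 = 1 - 36 = -35)
O(q(-2)) - 1*(-58156) = -35 - 1*(-58156) = -35 + 58156 = 58121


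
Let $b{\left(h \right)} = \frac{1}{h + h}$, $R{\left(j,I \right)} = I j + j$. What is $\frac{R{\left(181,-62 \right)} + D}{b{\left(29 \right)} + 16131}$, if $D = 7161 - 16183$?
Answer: $- \frac{1163654}{935599} \approx -1.2438$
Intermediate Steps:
$R{\left(j,I \right)} = j + I j$
$b{\left(h \right)} = \frac{1}{2 h}$
$D = -9022$
$\frac{R{\left(181,-62 \right)} + D}{b{\left(29 \right)} + 16131} = \frac{181 \left(1 - 62\right) - 9022}{\frac{1}{2 \cdot 29} + 16131} = \frac{181 \left(-61\right) - 9022}{\frac{1}{2} \cdot \frac{1}{29} + 16131} = \frac{-11041 - 9022}{\frac{1}{58} + 16131} = - \frac{20063}{\frac{935599}{58}} = \left(-20063\right) \frac{58}{935599} = - \frac{1163654}{935599}$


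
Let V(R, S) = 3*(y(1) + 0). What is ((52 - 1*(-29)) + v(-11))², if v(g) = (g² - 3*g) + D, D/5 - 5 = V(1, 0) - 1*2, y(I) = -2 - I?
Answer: 42025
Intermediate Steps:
V(R, S) = -9 (V(R, S) = 3*((-2 - 1*1) + 0) = 3*((-2 - 1) + 0) = 3*(-3 + 0) = 3*(-3) = -9)
D = -30 (D = 25 + 5*(-9 - 1*2) = 25 + 5*(-9 - 2) = 25 + 5*(-11) = 25 - 55 = -30)
v(g) = -30 + g² - 3*g (v(g) = (g² - 3*g) - 30 = -30 + g² - 3*g)
((52 - 1*(-29)) + v(-11))² = ((52 - 1*(-29)) + (-30 + (-11)² - 3*(-11)))² = ((52 + 29) + (-30 + 121 + 33))² = (81 + 124)² = 205² = 42025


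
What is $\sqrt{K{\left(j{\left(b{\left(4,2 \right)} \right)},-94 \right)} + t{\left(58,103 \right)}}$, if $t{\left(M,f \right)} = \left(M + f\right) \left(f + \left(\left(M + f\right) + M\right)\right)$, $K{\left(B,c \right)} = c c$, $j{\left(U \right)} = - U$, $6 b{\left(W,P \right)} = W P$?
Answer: $3 \sqrt{6742} \approx 246.33$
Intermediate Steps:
$b{\left(W,P \right)} = \frac{P W}{6}$ ($b{\left(W,P \right)} = \frac{W P}{6} = \frac{P W}{6}$)
$K{\left(B,c \right)} = c^{2}$
$t{\left(M,f \right)} = \left(M + f\right) \left(2 M + 2 f\right)$ ($t{\left(M,f \right)} = \left(M + f\right) \left(f + \left(f + 2 M\right)\right) = \left(M + f\right) \left(2 M + 2 f\right)$)
$\sqrt{K{\left(j{\left(b{\left(4,2 \right)} \right)},-94 \right)} + t{\left(58,103 \right)}} = \sqrt{\left(-94\right)^{2} + \left(2 \cdot 58^{2} + 2 \cdot 103^{2} + 4 \cdot 58 \cdot 103\right)} = \sqrt{8836 + \left(2 \cdot 3364 + 2 \cdot 10609 + 23896\right)} = \sqrt{8836 + \left(6728 + 21218 + 23896\right)} = \sqrt{8836 + 51842} = \sqrt{60678} = 3 \sqrt{6742}$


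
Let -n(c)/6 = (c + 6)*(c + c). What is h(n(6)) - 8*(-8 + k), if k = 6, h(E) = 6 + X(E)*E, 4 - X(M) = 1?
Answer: -2570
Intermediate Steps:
X(M) = 3 (X(M) = 4 - 1*1 = 4 - 1 = 3)
n(c) = -12*c*(6 + c) (n(c) = -6*(c + 6)*(c + c) = -6*(6 + c)*2*c = -12*c*(6 + c))
h(E) = 6 + 3*E
h(n(6)) - 8*(-8 + k) = (6 + 3*(-12*6*(6 + 6))) - 8*(-8 + 6) = (6 + 3*(-12*6*12)) - 8*(-2) = (6 + 3*(-864)) + 16 = (6 - 2592) + 16 = -2586 + 16 = -2570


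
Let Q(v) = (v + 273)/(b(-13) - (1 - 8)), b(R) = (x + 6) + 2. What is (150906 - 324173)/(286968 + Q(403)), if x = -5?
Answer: -866335/1435178 ≈ -0.60364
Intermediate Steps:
b(R) = 3 (b(R) = (-5 + 6) + 2 = 1 + 2 = 3)
Q(v) = 273/10 + v/10 (Q(v) = (v + 273)/(3 - (1 - 8)) = (273 + v)/(3 - 1*(-7)) = (273 + v)/(3 + 7) = (273 + v)/10 = (273 + v)*(1/10) = 273/10 + v/10)
(150906 - 324173)/(286968 + Q(403)) = (150906 - 324173)/(286968 + (273/10 + (1/10)*403)) = -173267/(286968 + (273/10 + 403/10)) = -173267/(286968 + 338/5) = -173267/1435178/5 = -173267*5/1435178 = -866335/1435178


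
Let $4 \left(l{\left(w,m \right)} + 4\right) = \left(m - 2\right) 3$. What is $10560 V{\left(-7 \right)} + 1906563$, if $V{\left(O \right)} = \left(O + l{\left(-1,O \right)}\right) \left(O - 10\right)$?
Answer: $5093043$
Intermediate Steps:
$l{\left(w,m \right)} = - \frac{11}{2} + \frac{3 m}{4}$ ($l{\left(w,m \right)} = -4 + \frac{\left(m - 2\right) 3}{4} = -4 + \frac{\left(-2 + m\right) 3}{4} = -4 + \frac{-6 + 3 m}{4} = -4 + \left(- \frac{3}{2} + \frac{3 m}{4}\right) = - \frac{11}{2} + \frac{3 m}{4}$)
$V{\left(O \right)} = \left(-10 + O\right) \left(- \frac{11}{2} + \frac{7 O}{4}\right)$ ($V{\left(O \right)} = \left(O + \left(- \frac{11}{2} + \frac{3 O}{4}\right)\right) \left(O - 10\right) = \left(- \frac{11}{2} + \frac{7 O}{4}\right) \left(O - 10\right) = \left(- \frac{11}{2} + \frac{7 O}{4}\right) \left(-10 + O\right) = \left(-10 + O\right) \left(- \frac{11}{2} + \frac{7 O}{4}\right)$)
$10560 V{\left(-7 \right)} + 1906563 = 10560 \left(55 - -161 + \frac{7 \left(-7\right)^{2}}{4}\right) + 1906563 = 10560 \left(55 + 161 + \frac{7}{4} \cdot 49\right) + 1906563 = 10560 \left(55 + 161 + \frac{343}{4}\right) + 1906563 = 10560 \cdot \frac{1207}{4} + 1906563 = 3186480 + 1906563 = 5093043$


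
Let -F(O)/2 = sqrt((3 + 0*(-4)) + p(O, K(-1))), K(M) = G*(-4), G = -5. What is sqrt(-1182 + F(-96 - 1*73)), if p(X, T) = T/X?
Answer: sqrt(-199758 - 26*sqrt(487))/13 ≈ 34.43*I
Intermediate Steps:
K(M) = 20 (K(M) = -5*(-4) = 20)
F(O) = -2*sqrt(3 + 20/O) (F(O) = -2*sqrt((3 + 0*(-4)) + 20/O) = -2*sqrt((3 + 0) + 20/O) = -2*sqrt(3 + 20/O))
sqrt(-1182 + F(-96 - 1*73)) = sqrt(-1182 - 2*sqrt(3 + 20/(-96 - 1*73))) = sqrt(-1182 - 2*sqrt(3 + 20/(-96 - 73))) = sqrt(-1182 - 2*sqrt(3 + 20/(-169))) = sqrt(-1182 - 2*sqrt(3 + 20*(-1/169))) = sqrt(-1182 - 2*sqrt(3 - 20/169)) = sqrt(-1182 - 2*sqrt(487)/13)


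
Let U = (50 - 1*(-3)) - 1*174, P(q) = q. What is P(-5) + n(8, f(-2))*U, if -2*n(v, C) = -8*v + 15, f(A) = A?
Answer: -5939/2 ≈ -2969.5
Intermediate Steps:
n(v, C) = -15/2 + 4*v (n(v, C) = -(-8*v + 15)/2 = -(15 - 8*v)/2 = -15/2 + 4*v)
U = -121 (U = (50 + 3) - 174 = 53 - 174 = -121)
P(-5) + n(8, f(-2))*U = -5 + (-15/2 + 4*8)*(-121) = -5 + (-15/2 + 32)*(-121) = -5 + (49/2)*(-121) = -5 - 5929/2 = -5939/2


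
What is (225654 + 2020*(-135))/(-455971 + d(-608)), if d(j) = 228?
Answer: 47046/455743 ≈ 0.10323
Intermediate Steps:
(225654 + 2020*(-135))/(-455971 + d(-608)) = (225654 + 2020*(-135))/(-455971 + 228) = (225654 - 272700)/(-455743) = -47046*(-1/455743) = 47046/455743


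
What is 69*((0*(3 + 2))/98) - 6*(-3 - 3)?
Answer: 36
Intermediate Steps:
69*((0*(3 + 2))/98) - 6*(-3 - 3) = 69*((0*5)*(1/98)) - 6*(-6) = 69*(0*(1/98)) + 36 = 69*0 + 36 = 0 + 36 = 36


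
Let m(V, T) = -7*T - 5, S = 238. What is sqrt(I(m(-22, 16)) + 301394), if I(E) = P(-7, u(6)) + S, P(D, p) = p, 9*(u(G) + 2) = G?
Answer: 2*sqrt(678669)/3 ≈ 549.21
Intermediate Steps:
u(G) = -2 + G/9
m(V, T) = -5 - 7*T
I(E) = 710/3 (I(E) = (-2 + (1/9)*6) + 238 = (-2 + 2/3) + 238 = -4/3 + 238 = 710/3)
sqrt(I(m(-22, 16)) + 301394) = sqrt(710/3 + 301394) = sqrt(904892/3) = 2*sqrt(678669)/3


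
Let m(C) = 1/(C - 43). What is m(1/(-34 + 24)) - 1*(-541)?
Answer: 233161/431 ≈ 540.98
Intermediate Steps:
m(C) = 1/(-43 + C)
m(1/(-34 + 24)) - 1*(-541) = 1/(-43 + 1/(-34 + 24)) - 1*(-541) = 1/(-43 + 1/(-10)) + 541 = 1/(-43 - 1/10) + 541 = 1/(-431/10) + 541 = -10/431 + 541 = 233161/431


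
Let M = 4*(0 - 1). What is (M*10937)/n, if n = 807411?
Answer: -43748/807411 ≈ -0.054183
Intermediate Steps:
M = -4 (M = 4*(-1) = -4)
(M*10937)/n = -4*10937/807411 = -43748*1/807411 = -43748/807411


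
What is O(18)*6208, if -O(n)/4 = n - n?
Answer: 0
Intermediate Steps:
O(n) = 0 (O(n) = -4*(n - n) = -4*0 = 0)
O(18)*6208 = 0*6208 = 0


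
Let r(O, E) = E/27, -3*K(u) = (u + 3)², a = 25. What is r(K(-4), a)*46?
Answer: 1150/27 ≈ 42.593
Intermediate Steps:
K(u) = -(3 + u)²/3 (K(u) = -(u + 3)²/3 = -(3 + u)²/3)
r(O, E) = E/27 (r(O, E) = E*(1/27) = E/27)
r(K(-4), a)*46 = ((1/27)*25)*46 = (25/27)*46 = 1150/27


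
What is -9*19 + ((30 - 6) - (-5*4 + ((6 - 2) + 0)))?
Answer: -131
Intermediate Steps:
-9*19 + ((30 - 6) - (-5*4 + ((6 - 2) + 0))) = -171 + (24 - (-20 + (4 + 0))) = -171 + (24 - (-20 + 4)) = -171 + (24 - 1*(-16)) = -171 + (24 + 16) = -171 + 40 = -131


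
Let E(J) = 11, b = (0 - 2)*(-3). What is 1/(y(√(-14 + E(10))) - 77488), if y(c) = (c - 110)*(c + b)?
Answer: I/(-78151*I + 104*√3) ≈ -1.2796e-5 + 2.9493e-8*I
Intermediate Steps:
b = 6 (b = -2*(-3) = 6)
y(c) = (-110 + c)*(6 + c) (y(c) = (c - 110)*(c + 6) = (-110 + c)*(6 + c))
1/(y(√(-14 + E(10))) - 77488) = 1/((-660 + (√(-14 + 11))² - 104*√(-14 + 11)) - 77488) = 1/((-660 + (√(-3))² - 104*I*√3) - 77488) = 1/((-660 + (I*√3)² - 104*I*√3) - 77488) = 1/((-660 - 3 - 104*I*√3) - 77488) = 1/((-663 - 104*I*√3) - 77488) = 1/(-78151 - 104*I*√3)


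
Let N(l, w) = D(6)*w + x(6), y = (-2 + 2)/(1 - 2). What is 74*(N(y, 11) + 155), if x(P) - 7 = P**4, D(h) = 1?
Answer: 108706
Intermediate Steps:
x(P) = 7 + P**4
y = 0 (y = 0/(-1) = 0*(-1) = 0)
N(l, w) = 1303 + w (N(l, w) = 1*w + (7 + 6**4) = w + (7 + 1296) = w + 1303 = 1303 + w)
74*(N(y, 11) + 155) = 74*((1303 + 11) + 155) = 74*(1314 + 155) = 74*1469 = 108706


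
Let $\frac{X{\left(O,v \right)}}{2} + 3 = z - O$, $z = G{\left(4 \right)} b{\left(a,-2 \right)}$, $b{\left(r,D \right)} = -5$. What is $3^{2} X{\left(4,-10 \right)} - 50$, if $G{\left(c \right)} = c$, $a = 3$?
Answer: $-536$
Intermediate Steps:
$z = -20$ ($z = 4 \left(-5\right) = -20$)
$X{\left(O,v \right)} = -46 - 2 O$ ($X{\left(O,v \right)} = -6 + 2 \left(-20 - O\right) = -6 - \left(40 + 2 O\right) = -46 - 2 O$)
$3^{2} X{\left(4,-10 \right)} - 50 = 3^{2} \left(-46 - 8\right) - 50 = 9 \left(-46 - 8\right) - 50 = 9 \left(-54\right) - 50 = -486 - 50 = -536$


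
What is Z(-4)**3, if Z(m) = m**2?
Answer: 4096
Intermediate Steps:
Z(-4)**3 = ((-4)**2)**3 = 16**3 = 4096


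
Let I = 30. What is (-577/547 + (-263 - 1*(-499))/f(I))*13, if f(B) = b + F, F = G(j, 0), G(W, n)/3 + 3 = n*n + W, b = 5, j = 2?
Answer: 831597/547 ≈ 1520.3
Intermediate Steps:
G(W, n) = -9 + 3*W + 3*n² (G(W, n) = -9 + 3*(n*n + W) = -9 + 3*(n² + W) = -9 + 3*(W + n²) = -9 + (3*W + 3*n²) = -9 + 3*W + 3*n²)
F = -3 (F = -9 + 3*2 + 3*0² = -9 + 6 + 3*0 = -9 + 6 + 0 = -3)
f(B) = 2 (f(B) = 5 - 3 = 2)
(-577/547 + (-263 - 1*(-499))/f(I))*13 = (-577/547 + (-263 - 1*(-499))/2)*13 = (-577*1/547 + (-263 + 499)*(½))*13 = (-577/547 + 236*(½))*13 = (-577/547 + 118)*13 = (63969/547)*13 = 831597/547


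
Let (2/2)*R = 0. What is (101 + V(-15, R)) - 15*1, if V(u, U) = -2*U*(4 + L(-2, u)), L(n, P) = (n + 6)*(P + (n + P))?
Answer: 86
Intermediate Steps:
R = 0
L(n, P) = (6 + n)*(n + 2*P) (L(n, P) = (6 + n)*(P + (P + n)) = (6 + n)*(n + 2*P))
V(u, U) = -2*U*(-4 + 8*u) (V(u, U) = -2*U*(4 + ((-2)**2 + 6*(-2) + 12*u + 2*u*(-2))) = -2*U*(4 + (4 - 12 + 12*u - 4*u)) = -2*U*(4 + (-8 + 8*u)) = -2*U*(-4 + 8*u))
(101 + V(-15, R)) - 15*1 = (101 + 8*0*(1 - 2*(-15))) - 15*1 = (101 + 8*0*(1 + 30)) - 15 = (101 + 8*0*31) - 15 = (101 + 0) - 15 = 101 - 15 = 86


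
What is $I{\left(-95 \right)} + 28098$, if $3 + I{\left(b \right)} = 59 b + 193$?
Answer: $22683$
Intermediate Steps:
$I{\left(b \right)} = 190 + 59 b$ ($I{\left(b \right)} = -3 + \left(59 b + 193\right) = -3 + \left(193 + 59 b\right) = 190 + 59 b$)
$I{\left(-95 \right)} + 28098 = \left(190 + 59 \left(-95\right)\right) + 28098 = \left(190 - 5605\right) + 28098 = -5415 + 28098 = 22683$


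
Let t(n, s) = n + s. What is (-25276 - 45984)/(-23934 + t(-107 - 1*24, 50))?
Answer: 14252/4803 ≈ 2.9673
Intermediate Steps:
(-25276 - 45984)/(-23934 + t(-107 - 1*24, 50)) = (-25276 - 45984)/(-23934 + ((-107 - 1*24) + 50)) = -71260/(-23934 + ((-107 - 24) + 50)) = -71260/(-23934 + (-131 + 50)) = -71260/(-23934 - 81) = -71260/(-24015) = -71260*(-1/24015) = 14252/4803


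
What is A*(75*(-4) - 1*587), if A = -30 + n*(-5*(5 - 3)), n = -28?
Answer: -221750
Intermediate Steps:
A = 250 (A = -30 - (-140)*(5 - 3) = -30 - (-140)*2 = -30 - 28*(-10) = -30 + 280 = 250)
A*(75*(-4) - 1*587) = 250*(75*(-4) - 1*587) = 250*(-300 - 587) = 250*(-887) = -221750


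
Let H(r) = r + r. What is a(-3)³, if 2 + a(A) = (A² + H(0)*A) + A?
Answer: 64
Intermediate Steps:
H(r) = 2*r
a(A) = -2 + A + A² (a(A) = -2 + ((A² + (2*0)*A) + A) = -2 + ((A² + 0*A) + A) = -2 + ((A² + 0) + A) = -2 + (A² + A) = -2 + (A + A²) = -2 + A + A²)
a(-3)³ = (-2 - 3 + (-3)²)³ = (-2 - 3 + 9)³ = 4³ = 64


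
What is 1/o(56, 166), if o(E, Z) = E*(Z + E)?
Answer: 1/12432 ≈ 8.0438e-5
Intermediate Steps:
o(E, Z) = E*(E + Z)
1/o(56, 166) = 1/(56*(56 + 166)) = 1/(56*222) = 1/12432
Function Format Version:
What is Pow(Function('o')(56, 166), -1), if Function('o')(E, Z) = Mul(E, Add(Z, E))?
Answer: Rational(1, 12432) ≈ 8.0438e-5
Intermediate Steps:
Function('o')(E, Z) = Mul(E, Add(E, Z))
Pow(Function('o')(56, 166), -1) = Pow(Mul(56, Add(56, 166)), -1) = Pow(Mul(56, 222), -1) = Pow(12432, -1) = Rational(1, 12432)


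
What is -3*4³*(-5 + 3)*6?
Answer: 2304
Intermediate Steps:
-3*4³*(-5 + 3)*6 = -192*(-2)*6 = -3*(-128)*6 = 384*6 = 2304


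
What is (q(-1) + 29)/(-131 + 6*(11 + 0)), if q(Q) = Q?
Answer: -28/65 ≈ -0.43077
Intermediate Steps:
(q(-1) + 29)/(-131 + 6*(11 + 0)) = (-1 + 29)/(-131 + 6*(11 + 0)) = 28/(-131 + 6*11) = 28/(-131 + 66) = 28/(-65) = 28*(-1/65) = -28/65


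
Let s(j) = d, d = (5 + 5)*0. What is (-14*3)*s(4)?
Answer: 0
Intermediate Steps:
d = 0 (d = 10*0 = 0)
s(j) = 0
(-14*3)*s(4) = -14*3*0 = -42*0 = 0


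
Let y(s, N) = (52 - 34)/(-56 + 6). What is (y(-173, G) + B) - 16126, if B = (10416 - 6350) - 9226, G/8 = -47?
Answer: -532159/25 ≈ -21286.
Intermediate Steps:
G = -376 (G = 8*(-47) = -376)
y(s, N) = -9/25 (y(s, N) = 18/(-50) = 18*(-1/50) = -9/25)
B = -5160 (B = 4066 - 9226 = -5160)
(y(-173, G) + B) - 16126 = (-9/25 - 5160) - 16126 = -129009/25 - 16126 = -532159/25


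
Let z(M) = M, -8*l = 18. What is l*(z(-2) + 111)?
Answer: -981/4 ≈ -245.25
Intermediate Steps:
l = -9/4 (l = -⅛*18 = -9/4 ≈ -2.2500)
l*(z(-2) + 111) = -9*(-2 + 111)/4 = -9/4*109 = -981/4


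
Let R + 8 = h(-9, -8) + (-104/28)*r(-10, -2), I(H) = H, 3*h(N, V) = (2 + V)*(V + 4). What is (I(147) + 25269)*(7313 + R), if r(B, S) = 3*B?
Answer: 1320894936/7 ≈ 1.8870e+8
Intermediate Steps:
h(N, V) = (2 + V)*(4 + V)/3 (h(N, V) = ((2 + V)*(V + 4))/3 = ((2 + V)*(4 + V))/3 = (2 + V)*(4 + V)/3)
R = 780/7 (R = -8 + ((8/3 + 2*(-8) + (⅓)*(-8)²) + (-104/28)*(3*(-10))) = -8 + ((8/3 - 16 + (⅓)*64) - 104*1/28*(-30)) = -8 + ((8/3 - 16 + 64/3) - 26/7*(-30)) = -8 + (8 + 780/7) = -8 + 836/7 = 780/7 ≈ 111.43)
(I(147) + 25269)*(7313 + R) = (147 + 25269)*(7313 + 780/7) = 25416*(51971/7) = 1320894936/7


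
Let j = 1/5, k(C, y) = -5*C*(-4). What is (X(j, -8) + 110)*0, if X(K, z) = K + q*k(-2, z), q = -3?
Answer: 0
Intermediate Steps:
k(C, y) = 20*C
j = 1/5 ≈ 0.20000
X(K, z) = 120 + K (X(K, z) = K - 60*(-2) = K - 3*(-40) = K + 120 = 120 + K)
(X(j, -8) + 110)*0 = ((120 + 1/5) + 110)*0 = (601/5 + 110)*0 = (1151/5)*0 = 0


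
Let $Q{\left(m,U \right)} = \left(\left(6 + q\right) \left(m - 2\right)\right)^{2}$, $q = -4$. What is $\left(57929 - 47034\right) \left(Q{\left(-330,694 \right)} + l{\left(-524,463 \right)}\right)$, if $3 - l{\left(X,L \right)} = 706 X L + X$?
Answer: $1870949268025$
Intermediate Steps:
$l{\left(X,L \right)} = 3 - X - 706 L X$ ($l{\left(X,L \right)} = 3 - \left(706 X L + X\right) = 3 - \left(706 L X + X\right) = 3 - \left(X + 706 L X\right) = 3 - X - 706 L X$)
$Q{\left(m,U \right)} = \left(-4 + 2 m\right)^{2}$ ($Q{\left(m,U \right)} = \left(\left(6 - 4\right) \left(m - 2\right)\right)^{2} = \left(2 \left(-2 + m\right)\right)^{2} = \left(-4 + 2 m\right)^{2}$)
$\left(57929 - 47034\right) \left(Q{\left(-330,694 \right)} + l{\left(-524,463 \right)}\right) = \left(57929 - 47034\right) \left(4 \left(-2 - 330\right)^{2} - \left(-527 - 171284072\right)\right) = 10895 \left(4 \left(-332\right)^{2} + \left(3 + 524 + 171284072\right)\right) = 10895 \left(4 \cdot 110224 + 171284599\right) = 10895 \left(440896 + 171284599\right) = 10895 \cdot 171725495 = 1870949268025$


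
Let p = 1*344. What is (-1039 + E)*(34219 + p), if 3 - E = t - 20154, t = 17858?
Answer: 43549380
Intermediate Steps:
p = 344
E = 2299 (E = 3 - (17858 - 20154) = 3 - 1*(-2296) = 3 + 2296 = 2299)
(-1039 + E)*(34219 + p) = (-1039 + 2299)*(34219 + 344) = 1260*34563 = 43549380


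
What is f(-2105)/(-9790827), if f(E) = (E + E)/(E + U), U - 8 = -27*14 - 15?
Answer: -421/2437915923 ≈ -1.7269e-7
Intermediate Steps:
U = -385 (U = 8 + (-27*14 - 15) = 8 + (-378 - 15) = 8 - 393 = -385)
f(E) = 2*E/(-385 + E) (f(E) = (E + E)/(E - 385) = (2*E)/(-385 + E) = 2*E/(-385 + E))
f(-2105)/(-9790827) = (2*(-2105)/(-385 - 2105))/(-9790827) = (2*(-2105)/(-2490))*(-1/9790827) = (2*(-2105)*(-1/2490))*(-1/9790827) = (421/249)*(-1/9790827) = -421/2437915923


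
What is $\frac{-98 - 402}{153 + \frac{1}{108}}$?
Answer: $- \frac{2160}{661} \approx -3.2678$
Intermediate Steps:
$\frac{-98 - 402}{153 + \frac{1}{108}} = - \frac{500}{153 + \frac{1}{108}} = - \frac{500}{\frac{16525}{108}} = \left(-500\right) \frac{108}{16525} = - \frac{2160}{661}$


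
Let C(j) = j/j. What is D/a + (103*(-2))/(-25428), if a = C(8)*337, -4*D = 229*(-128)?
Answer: 93202903/4284618 ≈ 21.753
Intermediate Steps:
D = 7328 (D = -229*(-128)/4 = -1/4*(-29312) = 7328)
C(j) = 1
a = 337 (a = 1*337 = 337)
D/a + (103*(-2))/(-25428) = 7328/337 + (103*(-2))/(-25428) = 7328*(1/337) - 206*(-1/25428) = 7328/337 + 103/12714 = 93202903/4284618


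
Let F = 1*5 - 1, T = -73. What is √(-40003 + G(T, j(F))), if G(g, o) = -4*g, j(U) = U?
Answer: I*√39711 ≈ 199.28*I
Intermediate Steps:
F = 4 (F = 5 - 1 = 4)
√(-40003 + G(T, j(F))) = √(-40003 - 4*(-73)) = √(-40003 + 292) = √(-39711) = I*√39711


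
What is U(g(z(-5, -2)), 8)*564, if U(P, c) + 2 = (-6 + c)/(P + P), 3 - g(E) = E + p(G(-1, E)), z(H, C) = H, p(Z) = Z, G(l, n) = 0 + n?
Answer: -14100/13 ≈ -1084.6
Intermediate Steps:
G(l, n) = n
g(E) = 3 - 2*E (g(E) = 3 - (E + E) = 3 - 2*E)
U(P, c) = -2 + (-6 + c)/(2*P) (U(P, c) = -2 + (-6 + c)/(P + P) = -2 + (-6 + c)/((2*P)) = -2 + (-6 + c)*(1/(2*P)) = -2 + (-6 + c)/(2*P))
U(g(z(-5, -2)), 8)*564 = ((-6 + 8 - 4*(3 - 2*(-5)))/(2*(3 - 2*(-5))))*564 = ((-6 + 8 - 4*(3 + 10))/(2*(3 + 10)))*564 = ((1/2)*(-6 + 8 - 4*13)/13)*564 = ((1/2)*(1/13)*(-6 + 8 - 52))*564 = ((1/2)*(1/13)*(-50))*564 = -25/13*564 = -14100/13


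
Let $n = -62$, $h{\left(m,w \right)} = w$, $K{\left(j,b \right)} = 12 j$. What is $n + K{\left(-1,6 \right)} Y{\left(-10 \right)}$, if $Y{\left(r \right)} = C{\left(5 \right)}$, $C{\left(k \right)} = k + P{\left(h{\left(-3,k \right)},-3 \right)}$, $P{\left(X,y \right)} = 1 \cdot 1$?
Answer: $-134$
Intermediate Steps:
$P{\left(X,y \right)} = 1$
$C{\left(k \right)} = 1 + k$ ($C{\left(k \right)} = k + 1 = 1 + k$)
$Y{\left(r \right)} = 6$ ($Y{\left(r \right)} = 1 + 5 = 6$)
$n + K{\left(-1,6 \right)} Y{\left(-10 \right)} = -62 + 12 \left(-1\right) 6 = -62 - 72 = -134$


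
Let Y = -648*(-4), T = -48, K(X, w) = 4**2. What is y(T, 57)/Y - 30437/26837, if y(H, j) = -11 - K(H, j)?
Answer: -2948789/2576352 ≈ -1.1446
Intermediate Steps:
K(X, w) = 16
y(H, j) = -27 (y(H, j) = -11 - 1*16 = -11 - 16 = -27)
Y = 2592
y(T, 57)/Y - 30437/26837 = -27/2592 - 30437/26837 = -27*1/2592 - 30437*1/26837 = -1/96 - 30437/26837 = -2948789/2576352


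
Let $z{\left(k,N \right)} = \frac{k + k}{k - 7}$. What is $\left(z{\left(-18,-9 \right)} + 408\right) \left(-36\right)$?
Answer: $- \frac{368496}{25} \approx -14740.0$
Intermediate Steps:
$z{\left(k,N \right)} = \frac{2 k}{-7 + k}$
$\left(z{\left(-18,-9 \right)} + 408\right) \left(-36\right) = \left(2 \left(-18\right) \frac{1}{-7 - 18} + 408\right) \left(-36\right) = \left(2 \left(-18\right) \frac{1}{-25} + 408\right) \left(-36\right) = \left(2 \left(-18\right) \left(- \frac{1}{25}\right) + 408\right) \left(-36\right) = \left(\frac{36}{25} + 408\right) \left(-36\right) = \frac{10236}{25} \left(-36\right) = - \frac{368496}{25}$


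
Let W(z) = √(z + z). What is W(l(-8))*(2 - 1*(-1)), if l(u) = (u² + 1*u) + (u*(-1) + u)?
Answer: 12*√7 ≈ 31.749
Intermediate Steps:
l(u) = u + u² (l(u) = (u² + u) + (-u + u) = (u + u²) + 0 = u + u²)
W(z) = √2*√z (W(z) = √(2*z) = √2*√z)
W(l(-8))*(2 - 1*(-1)) = (√2*√(-8*(1 - 8)))*(2 - 1*(-1)) = (√2*√(-8*(-7)))*(2 + 1) = (√2*√56)*3 = (√2*(2*√14))*3 = (4*√7)*3 = 12*√7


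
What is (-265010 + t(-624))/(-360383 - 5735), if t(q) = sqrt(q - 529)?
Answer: 132505/183059 - I*sqrt(1153)/366118 ≈ 0.72384 - 9.2746e-5*I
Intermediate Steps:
t(q) = sqrt(-529 + q)
(-265010 + t(-624))/(-360383 - 5735) = (-265010 + sqrt(-529 - 624))/(-360383 - 5735) = (-265010 + sqrt(-1153))/(-366118) = (-265010 + I*sqrt(1153))*(-1/366118) = 132505/183059 - I*sqrt(1153)/366118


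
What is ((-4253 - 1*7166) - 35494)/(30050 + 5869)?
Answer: -46913/35919 ≈ -1.3061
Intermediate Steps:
((-4253 - 1*7166) - 35494)/(30050 + 5869) = ((-4253 - 7166) - 35494)/35919 = (-11419 - 35494)*(1/35919) = -46913*1/35919 = -46913/35919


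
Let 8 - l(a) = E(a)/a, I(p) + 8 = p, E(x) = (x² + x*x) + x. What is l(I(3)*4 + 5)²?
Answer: 1369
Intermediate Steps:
E(x) = x + 2*x² (E(x) = (x² + x²) + x = 2*x² + x = x + 2*x²)
I(p) = -8 + p
l(a) = 7 - 2*a (l(a) = 8 - a*(1 + 2*a)/a = 8 - (1 + 2*a) = 8 + (-1 - 2*a) = 7 - 2*a)
l(I(3)*4 + 5)² = (7 - 2*((-8 + 3)*4 + 5))² = (7 - 2*(-5*4 + 5))² = (7 - 2*(-20 + 5))² = (7 - 2*(-15))² = (7 + 30)² = 37² = 1369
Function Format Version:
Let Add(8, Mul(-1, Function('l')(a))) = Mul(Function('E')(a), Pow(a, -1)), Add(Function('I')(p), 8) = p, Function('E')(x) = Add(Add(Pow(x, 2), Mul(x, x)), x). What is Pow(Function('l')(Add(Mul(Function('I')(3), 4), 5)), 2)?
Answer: 1369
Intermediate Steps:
Function('E')(x) = Add(x, Mul(2, Pow(x, 2))) (Function('E')(x) = Add(Add(Pow(x, 2), Pow(x, 2)), x) = Add(Mul(2, Pow(x, 2)), x) = Add(x, Mul(2, Pow(x, 2))))
Function('I')(p) = Add(-8, p)
Function('l')(a) = Add(7, Mul(-2, a)) (Function('l')(a) = Add(8, Mul(-1, Mul(Mul(a, Add(1, Mul(2, a))), Pow(a, -1)))) = Add(8, Mul(-1, Add(1, Mul(2, a)))) = Add(8, Add(-1, Mul(-2, a))) = Add(7, Mul(-2, a)))
Pow(Function('l')(Add(Mul(Function('I')(3), 4), 5)), 2) = Pow(Add(7, Mul(-2, Add(Mul(Add(-8, 3), 4), 5))), 2) = Pow(Add(7, Mul(-2, Add(Mul(-5, 4), 5))), 2) = Pow(Add(7, Mul(-2, Add(-20, 5))), 2) = Pow(Add(7, Mul(-2, -15)), 2) = Pow(Add(7, 30), 2) = Pow(37, 2) = 1369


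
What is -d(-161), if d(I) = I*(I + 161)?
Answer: 0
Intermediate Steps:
d(I) = I*(161 + I)
-d(-161) = -(-161)*(161 - 161) = -(-161)*0 = -1*0 = 0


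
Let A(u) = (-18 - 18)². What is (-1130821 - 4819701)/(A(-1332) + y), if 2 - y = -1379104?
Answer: -2975261/690201 ≈ -4.3107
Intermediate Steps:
y = 1379106 (y = 2 - 1*(-1379104) = 2 + 1379104 = 1379106)
A(u) = 1296 (A(u) = (-36)² = 1296)
(-1130821 - 4819701)/(A(-1332) + y) = (-1130821 - 4819701)/(1296 + 1379106) = -5950522/1380402 = -5950522*1/1380402 = -2975261/690201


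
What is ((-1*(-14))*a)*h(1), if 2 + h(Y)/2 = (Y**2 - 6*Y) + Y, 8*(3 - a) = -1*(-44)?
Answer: 420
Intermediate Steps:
a = -5/2 (a = 3 - (-1)*(-44)/8 = 3 - 1/8*44 = 3 - 11/2 = -5/2 ≈ -2.5000)
h(Y) = -4 - 10*Y + 2*Y**2 (h(Y) = -4 + 2*((Y**2 - 6*Y) + Y) = -4 + 2*(Y**2 - 5*Y) = -4 + (-10*Y + 2*Y**2) = -4 - 10*Y + 2*Y**2)
((-1*(-14))*a)*h(1) = (-1*(-14)*(-5/2))*(-4 - 10*1 + 2*1**2) = (14*(-5/2))*(-4 - 10 + 2*1) = -35*(-4 - 10 + 2) = -35*(-12) = 420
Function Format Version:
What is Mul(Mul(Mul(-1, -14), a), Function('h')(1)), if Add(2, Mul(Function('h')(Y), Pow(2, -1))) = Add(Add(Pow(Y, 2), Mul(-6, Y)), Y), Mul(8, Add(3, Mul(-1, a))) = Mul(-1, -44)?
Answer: 420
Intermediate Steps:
a = Rational(-5, 2) (a = Add(3, Mul(Rational(-1, 8), Mul(-1, -44))) = Add(3, Mul(Rational(-1, 8), 44)) = Add(3, Rational(-11, 2)) = Rational(-5, 2) ≈ -2.5000)
Function('h')(Y) = Add(-4, Mul(-10, Y), Mul(2, Pow(Y, 2))) (Function('h')(Y) = Add(-4, Mul(2, Add(Add(Pow(Y, 2), Mul(-6, Y)), Y))) = Add(-4, Mul(2, Add(Pow(Y, 2), Mul(-5, Y)))) = Add(-4, Add(Mul(-10, Y), Mul(2, Pow(Y, 2)))) = Add(-4, Mul(-10, Y), Mul(2, Pow(Y, 2))))
Mul(Mul(Mul(-1, -14), a), Function('h')(1)) = Mul(Mul(Mul(-1, -14), Rational(-5, 2)), Add(-4, Mul(-10, 1), Mul(2, Pow(1, 2)))) = Mul(Mul(14, Rational(-5, 2)), Add(-4, -10, Mul(2, 1))) = Mul(-35, Add(-4, -10, 2)) = Mul(-35, -12) = 420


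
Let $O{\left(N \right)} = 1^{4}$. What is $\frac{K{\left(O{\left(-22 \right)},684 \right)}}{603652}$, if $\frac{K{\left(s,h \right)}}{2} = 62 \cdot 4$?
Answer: $\frac{124}{150913} \approx 0.00082167$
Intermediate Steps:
$O{\left(N \right)} = 1$
$K{\left(s,h \right)} = 496$ ($K{\left(s,h \right)} = 2 \cdot 62 \cdot 4 = 2 \cdot 248 = 496$)
$\frac{K{\left(O{\left(-22 \right)},684 \right)}}{603652} = \frac{496}{603652} = 496 \cdot \frac{1}{603652} = \frac{124}{150913}$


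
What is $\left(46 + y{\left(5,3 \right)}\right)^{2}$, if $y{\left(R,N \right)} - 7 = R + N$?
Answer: $3721$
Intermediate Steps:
$y{\left(R,N \right)} = 7 + N + R$ ($y{\left(R,N \right)} = 7 + \left(R + N\right) = 7 + \left(N + R\right) = 7 + N + R$)
$\left(46 + y{\left(5,3 \right)}\right)^{2} = \left(46 + \left(7 + 3 + 5\right)\right)^{2} = \left(46 + 15\right)^{2} = 61^{2} = 3721$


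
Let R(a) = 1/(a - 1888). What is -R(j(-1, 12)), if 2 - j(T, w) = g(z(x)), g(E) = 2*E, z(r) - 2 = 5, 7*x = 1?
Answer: 1/1900 ≈ 0.00052632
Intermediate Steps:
x = 1/7 (x = (1/7)*1 = 1/7 ≈ 0.14286)
z(r) = 7 (z(r) = 2 + 5 = 7)
j(T, w) = -12 (j(T, w) = 2 - 2*7 = 2 - 1*14 = 2 - 14 = -12)
R(a) = 1/(-1888 + a)
-R(j(-1, 12)) = -1/(-1888 - 12) = -1/(-1900) = -1*(-1/1900) = 1/1900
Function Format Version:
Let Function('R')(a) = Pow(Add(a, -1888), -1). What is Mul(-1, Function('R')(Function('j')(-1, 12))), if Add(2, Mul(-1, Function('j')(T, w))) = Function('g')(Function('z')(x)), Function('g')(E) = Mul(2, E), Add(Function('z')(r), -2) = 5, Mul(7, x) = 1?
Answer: Rational(1, 1900) ≈ 0.00052632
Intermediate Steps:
x = Rational(1, 7) (x = Mul(Rational(1, 7), 1) = Rational(1, 7) ≈ 0.14286)
Function('z')(r) = 7 (Function('z')(r) = Add(2, 5) = 7)
Function('j')(T, w) = -12 (Function('j')(T, w) = Add(2, Mul(-1, Mul(2, 7))) = Add(2, Mul(-1, 14)) = Add(2, -14) = -12)
Function('R')(a) = Pow(Add(-1888, a), -1)
Mul(-1, Function('R')(Function('j')(-1, 12))) = Mul(-1, Pow(Add(-1888, -12), -1)) = Mul(-1, Pow(-1900, -1)) = Mul(-1, Rational(-1, 1900)) = Rational(1, 1900)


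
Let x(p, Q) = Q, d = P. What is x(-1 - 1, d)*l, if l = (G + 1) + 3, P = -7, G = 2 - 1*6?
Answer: 0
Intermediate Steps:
G = -4 (G = 2 - 6 = -4)
d = -7
l = 0 (l = (-4 + 1) + 3 = -3 + 3 = 0)
x(-1 - 1, d)*l = -7*0 = 0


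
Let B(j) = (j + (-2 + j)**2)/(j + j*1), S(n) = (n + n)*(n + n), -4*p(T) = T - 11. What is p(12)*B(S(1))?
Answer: -1/4 ≈ -0.25000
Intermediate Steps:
p(T) = 11/4 - T/4 (p(T) = -(T - 11)/4 = -(-11 + T)/4 = 11/4 - T/4)
S(n) = 4*n**2 (S(n) = (2*n)*(2*n) = 4*n**2)
B(j) = (j + (-2 + j)**2)/(2*j) (B(j) = (j + (-2 + j)**2)/(j + j) = (j + (-2 + j)**2)/((2*j)) = (j + (-2 + j)**2)*(1/(2*j)) = (j + (-2 + j)**2)/(2*j))
p(12)*B(S(1)) = (11/4 - 1/4*12)*((4*1**2 + (-2 + 4*1**2)**2)/(2*((4*1**2)))) = (11/4 - 3)*((4*1 + (-2 + 4*1)**2)/(2*((4*1)))) = -(4 + (-2 + 4)**2)/(8*4) = -(4 + 2**2)/(8*4) = -(4 + 4)/(8*4) = -8/(8*4) = -1/4*1 = -1/4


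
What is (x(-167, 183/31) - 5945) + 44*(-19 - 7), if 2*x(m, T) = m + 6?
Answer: -14339/2 ≈ -7169.5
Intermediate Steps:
x(m, T) = 3 + m/2 (x(m, T) = (m + 6)/2 = (6 + m)/2 = 3 + m/2)
(x(-167, 183/31) - 5945) + 44*(-19 - 7) = ((3 + (½)*(-167)) - 5945) + 44*(-19 - 7) = ((3 - 167/2) - 5945) + 44*(-26) = (-161/2 - 5945) - 1144 = -12051/2 - 1144 = -14339/2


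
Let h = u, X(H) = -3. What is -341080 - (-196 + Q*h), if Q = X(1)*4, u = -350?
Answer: -345084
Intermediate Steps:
Q = -12 (Q = -3*4 = -12)
h = -350
-341080 - (-196 + Q*h) = -341080 - (-196 - 12*(-350)) = -341080 - (-196 + 4200) = -341080 - 1*4004 = -341080 - 4004 = -345084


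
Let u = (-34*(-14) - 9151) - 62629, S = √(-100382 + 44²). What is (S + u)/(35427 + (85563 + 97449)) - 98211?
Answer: -7151061311/72813 + I*√98446/218439 ≈ -98211.0 + 0.0014364*I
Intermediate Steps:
S = I*√98446 (S = √(-100382 + 1936) = √(-98446) = I*√98446 ≈ 313.76*I)
u = -71304 (u = (476 - 9151) - 62629 = -8675 - 62629 = -71304)
(S + u)/(35427 + (85563 + 97449)) - 98211 = (I*√98446 - 71304)/(35427 + (85563 + 97449)) - 98211 = (-71304 + I*√98446)/(35427 + 183012) - 98211 = (-71304 + I*√98446)/218439 - 98211 = (-71304 + I*√98446)*(1/218439) - 98211 = (-23768/72813 + I*√98446/218439) - 98211 = -7151061311/72813 + I*√98446/218439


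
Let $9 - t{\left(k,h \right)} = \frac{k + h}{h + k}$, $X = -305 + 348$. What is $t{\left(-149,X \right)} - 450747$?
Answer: $-450739$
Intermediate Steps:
$X = 43$
$t{\left(k,h \right)} = 8$ ($t{\left(k,h \right)} = 9 - \frac{k + h}{h + k} = 9 - \frac{h + k}{h + k} = 9 - 1 = 8$)
$t{\left(-149,X \right)} - 450747 = 8 - 450747 = -450739$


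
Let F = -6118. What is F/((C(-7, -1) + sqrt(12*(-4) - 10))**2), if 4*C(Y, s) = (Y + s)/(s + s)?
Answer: -6118/(1 + I*sqrt(58))**2 ≈ 100.18 + 26.77*I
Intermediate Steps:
C(Y, s) = (Y + s)/(8*s) (C(Y, s) = ((Y + s)/(s + s))/4 = ((Y + s)/((2*s)))/4 = ((Y + s)*(1/(2*s)))/4 = ((Y + s)/(2*s))/4 = (Y + s)/(8*s))
F/((C(-7, -1) + sqrt(12*(-4) - 10))**2) = -6118/((1/8)*(-7 - 1)/(-1) + sqrt(12*(-4) - 10))**2 = -6118/((1/8)*(-1)*(-8) + sqrt(-48 - 10))**2 = -6118/(1 + sqrt(-58))**2 = -6118/(1 + I*sqrt(58))**2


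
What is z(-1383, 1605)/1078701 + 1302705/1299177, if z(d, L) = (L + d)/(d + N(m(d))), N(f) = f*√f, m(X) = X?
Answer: 49809441455728879/49674546984212436 + 37*I*√1383/344118563412 ≈ 1.0027 + 3.9986e-9*I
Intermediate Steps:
N(f) = f^(3/2)
z(d, L) = (L + d)/(d + d^(3/2))
z(-1383, 1605)/1078701 + 1302705/1299177 = ((1605 - 1383)/(-1383 + (-1383)^(3/2)))/1078701 + 1302705/1299177 = (222/(-1383 - 1383*I*√1383))*(1/1078701) + 1302705*(1/1299177) = (222/(-1383 - 1383*I*√1383))*(1/1078701) + 144745/144353 = 74/(359567*(-1383 - 1383*I*√1383)) + 144745/144353 = 144745/144353 + 74/(359567*(-1383 - 1383*I*√1383))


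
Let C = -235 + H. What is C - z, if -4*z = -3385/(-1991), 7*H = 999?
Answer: -5121049/55748 ≈ -91.861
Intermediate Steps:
H = 999/7 (H = (⅐)*999 = 999/7 ≈ 142.71)
z = -3385/7964 (z = -(-3385)/(4*(-1991)) = -(-3385)*(-1)/(4*1991) = -¼*3385/1991 = -3385/7964 ≈ -0.42504)
C = -646/7 (C = -235 + 999/7 = -646/7 ≈ -92.286)
C - z = -646/7 - 1*(-3385/7964) = -646/7 + 3385/7964 = -5121049/55748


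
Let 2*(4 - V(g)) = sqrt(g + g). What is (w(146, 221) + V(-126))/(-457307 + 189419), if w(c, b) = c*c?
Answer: -2665/33486 + I*sqrt(7)/89296 ≈ -0.079586 + 2.9629e-5*I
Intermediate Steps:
w(c, b) = c**2
V(g) = 4 - sqrt(2)*sqrt(g)/2 (V(g) = 4 - sqrt(g + g)/2 = 4 - sqrt(2)*sqrt(g)/2)
(w(146, 221) + V(-126))/(-457307 + 189419) = (146**2 + (4 - sqrt(2)*sqrt(-126)/2))/(-457307 + 189419) = (21316 + (4 - sqrt(2)*3*I*sqrt(14)/2))/(-267888) = (21316 + (4 - 3*I*sqrt(7)))*(-1/267888) = (21320 - 3*I*sqrt(7))*(-1/267888) = -2665/33486 + I*sqrt(7)/89296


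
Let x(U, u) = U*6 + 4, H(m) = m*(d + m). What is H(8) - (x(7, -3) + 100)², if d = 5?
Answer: -21212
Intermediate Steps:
H(m) = m*(5 + m)
x(U, u) = 4 + 6*U (x(U, u) = 6*U + 4 = 4 + 6*U)
H(8) - (x(7, -3) + 100)² = 8*(5 + 8) - ((4 + 6*7) + 100)² = 8*13 - ((4 + 42) + 100)² = 104 - (46 + 100)² = 104 - 1*146² = 104 - 1*21316 = 104 - 21316 = -21212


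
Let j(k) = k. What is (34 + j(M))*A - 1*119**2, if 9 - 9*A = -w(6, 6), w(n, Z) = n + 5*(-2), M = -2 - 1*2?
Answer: -42433/3 ≈ -14144.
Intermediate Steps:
M = -4 (M = -2 - 2 = -4)
w(n, Z) = -10 + n (w(n, Z) = n - 10 = -10 + n)
A = 5/9 (A = 1 - (-1)*(-10 + 6)/9 = 1 - (-1)*(-4)/9 = 1 - 1/9*4 = 1 - 4/9 = 5/9 ≈ 0.55556)
(34 + j(M))*A - 1*119**2 = (34 - 4)*(5/9) - 1*119**2 = 30*(5/9) - 1*14161 = 50/3 - 14161 = -42433/3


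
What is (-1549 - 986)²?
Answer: 6426225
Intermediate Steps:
(-1549 - 986)² = (-2535)² = 6426225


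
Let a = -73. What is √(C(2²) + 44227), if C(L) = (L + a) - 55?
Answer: √44103 ≈ 210.01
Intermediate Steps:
C(L) = -128 + L (C(L) = (L - 73) - 55 = (-73 + L) - 55 = -128 + L)
√(C(2²) + 44227) = √((-128 + 2²) + 44227) = √((-128 + 4) + 44227) = √(-124 + 44227) = √44103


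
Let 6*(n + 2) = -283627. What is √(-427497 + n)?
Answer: I*√17091726/6 ≈ 689.04*I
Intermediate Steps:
n = -283639/6 (n = -2 + (⅙)*(-283627) = -2 - 283627/6 = -283639/6 ≈ -47273.)
√(-427497 + n) = √(-427497 - 283639/6) = √(-2848621/6) = I*√17091726/6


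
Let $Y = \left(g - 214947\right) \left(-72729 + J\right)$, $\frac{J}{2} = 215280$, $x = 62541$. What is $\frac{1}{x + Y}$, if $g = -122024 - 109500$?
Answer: $- \frac{1}{159761101860} \approx -6.2593 \cdot 10^{-12}$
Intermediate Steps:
$g = -231524$ ($g = -122024 - 109500 = -231524$)
$J = 430560$ ($J = 2 \cdot 215280 = 430560$)
$Y = -159761164401$ ($Y = \left(-231524 - 214947\right) \left(-72729 + 430560\right) = \left(-446471\right) 357831 = -159761164401$)
$\frac{1}{x + Y} = \frac{1}{62541 - 159761164401} = \frac{1}{-159761101860} = - \frac{1}{159761101860}$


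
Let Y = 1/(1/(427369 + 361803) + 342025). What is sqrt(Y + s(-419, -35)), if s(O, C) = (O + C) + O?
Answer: I*sqrt(63602367423152757897375901)/269916553301 ≈ 29.547*I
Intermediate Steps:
s(O, C) = C + 2*O (s(O, C) = (C + O) + O = C + 2*O)
Y = 789172/269916553301 (Y = 1/(1/789172 + 342025) = 1/(269916553301/789172) = 789172/269916553301 ≈ 2.9238e-6)
sqrt(Y + s(-419, -35)) = sqrt(789172/269916553301 + (-35 + 2*(-419))) = sqrt(789172/269916553301 + (-35 - 838)) = sqrt(789172/269916553301 - 873) = sqrt(-235637150242601/269916553301) = I*sqrt(63602367423152757897375901)/269916553301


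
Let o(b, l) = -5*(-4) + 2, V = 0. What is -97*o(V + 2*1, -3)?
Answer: -2134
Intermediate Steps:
o(b, l) = 22 (o(b, l) = 20 + 2 = 22)
-97*o(V + 2*1, -3) = -97*22 = -2134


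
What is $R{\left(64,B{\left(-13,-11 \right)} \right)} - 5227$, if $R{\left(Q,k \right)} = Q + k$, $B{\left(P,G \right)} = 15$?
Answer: $-5148$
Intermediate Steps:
$R{\left(64,B{\left(-13,-11 \right)} \right)} - 5227 = \left(64 + 15\right) - 5227 = 79 - 5227 = -5148$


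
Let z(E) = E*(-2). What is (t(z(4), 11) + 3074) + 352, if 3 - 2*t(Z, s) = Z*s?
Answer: 6943/2 ≈ 3471.5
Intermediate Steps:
z(E) = -2*E
t(Z, s) = 3/2 - Z*s/2
(t(z(4), 11) + 3074) + 352 = ((3/2 - ½*(-2*4)*11) + 3074) + 352 = ((3/2 - ½*(-8)*11) + 3074) + 352 = ((3/2 + 44) + 3074) + 352 = (91/2 + 3074) + 352 = 6239/2 + 352 = 6943/2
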